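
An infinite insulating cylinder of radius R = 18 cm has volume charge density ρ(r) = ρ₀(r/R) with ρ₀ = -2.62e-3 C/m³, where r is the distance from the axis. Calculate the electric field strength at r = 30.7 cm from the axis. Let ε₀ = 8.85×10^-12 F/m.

By cylindrical symmetry E is radial; use a coaxial Gaussian cylinder of radius 30.7 cm and length L (r > R, full charge per length enclosed).
λ_enc = 2π ∫₀^R ρ₀(r'/R)^1 r' dr' = 2πρ₀R²/3 = -1.778×10^-4 C/m.
Gauss's law: E·2πrL = λ_enc L/ε₀.
E = |λ_enc|/(2πε₀r) = (1.778×10^-4)/(2π·8.85×10^-12·0.307) = 1.04×10^7 N/C.

|E| = 1.04×10^7 V/m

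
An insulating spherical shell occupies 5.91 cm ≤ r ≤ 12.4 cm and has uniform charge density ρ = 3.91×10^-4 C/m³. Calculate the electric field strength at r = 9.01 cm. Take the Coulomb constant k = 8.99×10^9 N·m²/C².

By spherical symmetry E is radial; choose a Gaussian sphere of radius r = 9.01 cm (within the shell material, 5.91 cm < r < 12.4 cm).
Only the shell between 5.91 cm and r is enclosed: Q_enc = ρ·(4π/3)(r³ − a³) = (3.91×10^-4)·(4π/3)·((0.0901)³ − (0.0591)³) = 8.599e-7 C.
By Gauss's law, ∮E·dA = E·4πr² = Q_enc/ε₀.
E = k|Q_enc|/r² = (8.99×10^9)(8.599e-7)/(0.0901)² = 9.52×10^5 N/C.

|E| = 9.52e5 V/m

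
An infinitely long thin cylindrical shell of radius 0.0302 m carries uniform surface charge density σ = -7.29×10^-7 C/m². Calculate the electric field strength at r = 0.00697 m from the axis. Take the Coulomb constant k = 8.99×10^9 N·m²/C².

E = 0 (no enclosed charge)

Take a coaxial cylindrical Gaussian surface of radius r = 0.00697 m and length L (r < 0.0302 m, inside the shell).
No charge is enclosed, so Gauss's law gives E·2πrL = 0 ⇒ E = 0.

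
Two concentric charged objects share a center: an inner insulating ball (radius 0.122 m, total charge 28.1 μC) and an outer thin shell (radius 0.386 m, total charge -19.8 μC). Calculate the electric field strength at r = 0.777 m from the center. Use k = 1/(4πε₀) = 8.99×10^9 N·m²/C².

Use a concentric Gaussian sphere at r = 0.777 m (r > 0.386 m, enclosing both).
Q_enc = (28.1 μC) + (-19.8 μC) = 8.30×10^-6 C.
Applying ∮E·dA = Q_enc/ε₀ with Φ = E(4πr²):
E = k|Q_enc|/r² = (8.99×10^9)(8.30e-6)/(0.777)² = 1.24×10^5 N/C.

E ≈ 1.24×10^5 N/C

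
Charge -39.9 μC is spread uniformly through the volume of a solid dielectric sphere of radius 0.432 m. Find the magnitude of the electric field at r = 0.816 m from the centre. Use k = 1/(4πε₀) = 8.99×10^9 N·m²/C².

Symmetry ⇒ E = E(r) r̂. Gaussian sphere of radius r = 0.816 m (r > R, so the entire charge is enclosed).
Q_enc = -39.9 μC = -3.99e-5 C.
Since E is radial and uniform over the Gaussian sphere, Φ = E·4πr² = Q_enc/ε₀.
E = k|Q_enc|/r² = (8.99×10^9)(3.99e-5)/(0.816)² = 5.39×10^5 N/C.

E ≈ 5.39×10^5 N/C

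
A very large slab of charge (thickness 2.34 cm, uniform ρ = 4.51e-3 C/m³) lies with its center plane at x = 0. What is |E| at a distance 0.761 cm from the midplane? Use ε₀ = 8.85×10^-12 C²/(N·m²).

|E| ≈ 3.88e6 N/C

By symmetry E is perpendicular to the slab. A Gaussian pillbox from −0.761 cm to +0.761 cm (face area A) lies entirely within the slab.
Q_enc = ρ·(2x)·A and flux = 2EA, so 2EA = 2ρxA/ε₀ ⇒ E = |ρ|x/ε₀.
E = (4.51×10^-3)(0.00761)/(8.85×10^-12) = 3.88×10^6 N/C.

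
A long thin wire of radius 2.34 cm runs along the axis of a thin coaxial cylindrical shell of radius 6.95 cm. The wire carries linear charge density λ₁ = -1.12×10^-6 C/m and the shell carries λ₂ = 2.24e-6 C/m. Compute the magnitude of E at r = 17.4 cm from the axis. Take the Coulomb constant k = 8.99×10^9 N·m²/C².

Choose a coaxial cylinder of radius r = 17.4 cm (arbitrary length L) as the Gaussian surface (r > 6.95 cm, enclosing both).
λ_enc = λ₁ + λ₂ = (-1.12×10^-6) + (2.24×10^-6) = 1.12e-6 C/m.
Gauss's law: E·2πrL = λ_enc L/ε₀.
E = 2k|λ_enc|/r = 2(8.99×10^9)(1.12e-6)/(0.174) = 1.16e5 N/C.

E ≈ 1.16e5 V/m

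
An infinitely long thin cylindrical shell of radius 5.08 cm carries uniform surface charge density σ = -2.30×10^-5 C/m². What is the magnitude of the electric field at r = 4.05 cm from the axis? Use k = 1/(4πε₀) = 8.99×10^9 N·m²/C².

Coaxial Gaussian cylinder, radius r = 4.05 cm, length L (r < 5.08 cm, inside the shell).
No charge is enclosed, so Gauss's law gives E·2πrL = 0 ⇒ E = 0.

|E| = 0 V/m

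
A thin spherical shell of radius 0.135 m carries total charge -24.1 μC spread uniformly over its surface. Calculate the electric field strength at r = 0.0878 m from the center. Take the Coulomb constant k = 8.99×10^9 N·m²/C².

E = 0

Symmetry ⇒ E = E(r) r̂. Gaussian sphere of radius r = 0.0878 m (inside the shell, r < 0.135 m).
All the charge is outside the Gaussian surface: Q_enc = 0, hence E = 0 everywhere inside the shell.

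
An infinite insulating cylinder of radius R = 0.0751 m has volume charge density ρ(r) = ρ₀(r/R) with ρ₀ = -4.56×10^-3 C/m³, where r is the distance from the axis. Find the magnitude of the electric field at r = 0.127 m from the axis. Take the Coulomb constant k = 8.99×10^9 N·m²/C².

Take a coaxial cylindrical Gaussian surface of radius r = 0.127 m and length L (r > R, full charge per length enclosed).
λ_enc = 2π ∫₀^R ρ₀(r'/R)^1 r' dr' = 2πρ₀R²/3 = -5.386×10^-5 C/m.
Since E is radial and uniform over the curved surface, Φ = E·2πrL = Q_enc/ε₀ = λ_enc L/ε₀.
E = 2k|λ_enc|/r = 2(8.99×10^9)(5.386×10^-5)/(0.127) = 7.63×10^6 N/C.

|E| ≈ 7.63×10^6 V/m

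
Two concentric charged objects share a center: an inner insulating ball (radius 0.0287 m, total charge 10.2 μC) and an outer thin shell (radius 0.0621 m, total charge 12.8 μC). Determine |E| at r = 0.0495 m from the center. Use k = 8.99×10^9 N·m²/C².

By spherical symmetry E is radial; choose a Gaussian sphere of radius r = 0.0495 m (between the bodies, 0.0287 m < r < 0.0621 m).
The shell at 0.0621 m lies outside the Gaussian surface, so Q_enc = 10.2 μC = 1.02×10^-5 C.
Gauss's law: E·4πr² = Q_enc/ε₀.
E = k|Q_enc|/r² = (8.99×10^9)(1.02×10^-5)/(0.0495)² = 3.74×10^7 N/C.

E = 3.74e7 N/C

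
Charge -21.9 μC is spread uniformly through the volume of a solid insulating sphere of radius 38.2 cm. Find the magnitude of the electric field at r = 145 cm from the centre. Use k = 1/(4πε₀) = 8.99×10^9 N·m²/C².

9.36×10^4 V/m

By spherical symmetry E is radial; choose a Gaussian sphere of radius r = 145 cm (r > R, so the entire charge is enclosed).
Q_enc = -21.9 μC = -2.19e-5 C.
Gauss's law: E·4πr² = Q_enc/ε₀.
E = k|Q_enc|/r² = (8.99×10^9)(2.19×10^-5)/(1.45)² = 9.36e4 N/C.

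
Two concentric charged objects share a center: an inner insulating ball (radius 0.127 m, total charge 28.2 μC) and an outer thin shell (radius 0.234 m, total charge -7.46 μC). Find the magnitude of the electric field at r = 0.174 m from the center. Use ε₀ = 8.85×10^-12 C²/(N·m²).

Take a concentric spherical Gaussian surface of radius r = 0.174 m (between the bodies, 0.127 m < r < 0.234 m).
The shell at 0.234 m lies outside the Gaussian surface, so Q_enc = 28.2 μC = 2.82×10^-5 C.
By Gauss's law, ∮E·dA = E·4πr² = Q_enc/ε₀.
E = |Q_enc|/(4πε₀r²) = (2.82×10^-5)/(4π·8.85×10^-12·(0.174)²) = 8.38×10^6 N/C.

|E| ≈ 8.38×10^6 V/m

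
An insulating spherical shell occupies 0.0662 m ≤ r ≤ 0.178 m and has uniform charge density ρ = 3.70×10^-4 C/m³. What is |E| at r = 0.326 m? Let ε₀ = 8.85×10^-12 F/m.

Symmetry ⇒ E = E(r) r̂. Gaussian sphere of radius r = 0.326 m (r > 0.178 m, enclosing the whole shell).
Q_enc = ρ·(4π/3)(b³ − a³) = (3.70×10^-4)·(4π/3)·((0.178)³ − (0.0662)³) = 8.291×10^-6 C.
Since E is radial and uniform over the Gaussian sphere, Φ = E·4πr² = Q_enc/ε₀.
E = |Q_enc|/(4πε₀r²) = (8.291×10^-6)/(4π·8.85×10^-12·(0.326)²) = 7.01×10^5 N/C.

7.01×10^5 N/C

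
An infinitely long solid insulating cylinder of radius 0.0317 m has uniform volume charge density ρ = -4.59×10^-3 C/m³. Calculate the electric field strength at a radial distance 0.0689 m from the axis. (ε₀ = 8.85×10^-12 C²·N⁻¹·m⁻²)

E ≈ 3.78×10^6 N/C

Take a coaxial cylindrical Gaussian surface of radius r = 0.0689 m and length L (r > 0.0317 m, full cross-section enclosed).
λ_enc = ρ·πR² = (-4.59×10^-3)π(0.0317)² = -1.449×10^-5 C/m.
Since E is radial and uniform over the curved surface, Φ = E·2πrL = Q_enc/ε₀ = λ_enc L/ε₀.
E = |λ_enc|/(2πε₀r) = (1.449×10^-5)/(2π·8.85×10^-12·0.0689) = 3.78e6 N/C.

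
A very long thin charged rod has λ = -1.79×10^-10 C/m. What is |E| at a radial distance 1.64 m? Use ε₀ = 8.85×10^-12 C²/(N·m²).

|E| = 1.96 N/C

By cylindrical symmetry E is radial; use a coaxial Gaussian cylinder of radius 1.64 m and length L.
Q_enc = λL, so λ_enc = -1.79e-10 C/m.
By Gauss's law (flux through the curved wall only), E·2πrL = λ_enc L/ε₀.
E = |λ_enc|/(2πε₀r) = (1.79×10^-10)/(2π·8.85×10^-12·1.64) = 1.96 N/C.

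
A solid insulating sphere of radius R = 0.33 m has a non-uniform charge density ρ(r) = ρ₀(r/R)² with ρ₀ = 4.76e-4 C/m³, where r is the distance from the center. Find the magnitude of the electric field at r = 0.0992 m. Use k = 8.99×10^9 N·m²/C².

|E| = 9.64×10^4 N/C

Symmetry ⇒ E = E(r) r̂. Gaussian sphere of radius r = 0.0992 m (r < R).
Q_enc = ∫₀^r ρ(r')·4πr'² dr' = (4πρ₀/R²) ∫₀^r r'^4 dr' = 4πρ₀ r^5/(5·R²) = 1.055e-7 C.
By Gauss's law, ∮E·dA = E·4πr² = Q_enc/ε₀.
E = k|Q_enc|/r² = (8.99×10^9)(1.055×10^-7)/(0.0992)² = 9.64e4 N/C.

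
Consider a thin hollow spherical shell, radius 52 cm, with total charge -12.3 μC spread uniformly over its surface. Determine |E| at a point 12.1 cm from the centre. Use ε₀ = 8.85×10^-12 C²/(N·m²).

|E| = 0 N/C

Take a concentric spherical Gaussian surface of radius r = 12.1 cm (inside the shell, r < 52 cm).
No charge lies within this surface, so Q_enc = 0 and Gauss's law gives E·4πr² = 0 ⇒ E = 0.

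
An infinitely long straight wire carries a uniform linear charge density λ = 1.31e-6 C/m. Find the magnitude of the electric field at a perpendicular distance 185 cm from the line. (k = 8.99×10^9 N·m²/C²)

E = 1.27e4 V/m

By cylindrical symmetry E is radial; use a coaxial Gaussian cylinder of radius 185 cm and length L.
Q_enc = λL, so λ_enc = 1.31e-6 C/m.
By Gauss's law (flux through the curved wall only), E·2πrL = λ_enc L/ε₀.
E = 2k|λ_enc|/r = 2(8.99×10^9)(1.31×10^-6)/(1.85) = 1.27×10^4 N/C.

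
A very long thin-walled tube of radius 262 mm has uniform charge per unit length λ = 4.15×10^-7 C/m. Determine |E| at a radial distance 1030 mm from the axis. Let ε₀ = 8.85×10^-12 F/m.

|E| = 7.25e3 N/C

By cylindrical symmetry E is radial; use a coaxial Gaussian cylinder of radius 1030 mm and length L (r > 262 mm).
The full line charge is enclosed: λ_enc = 4.15×10^-7 C/m.
Applying ∮E·dA = Q_enc/ε₀ with the end caps contributing no flux:
E = |λ_enc|/(2πε₀r) = (4.15×10^-7)/(2π·8.85×10^-12·1.03) = 7.25×10^3 N/C.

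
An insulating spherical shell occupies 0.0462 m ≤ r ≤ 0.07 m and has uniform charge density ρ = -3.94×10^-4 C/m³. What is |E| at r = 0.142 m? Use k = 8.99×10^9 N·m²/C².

Symmetry ⇒ E = E(r) r̂. Gaussian sphere of radius r = 0.142 m (r > 0.07 m, enclosing the whole shell).
Q_enc = ρ·(4π/3)(b³ − a³) = (-3.94×10^-4)·(4π/3)·((0.07)³ − (0.0462)³) = -4.033×10^-7 C.
By Gauss's law, ∮E·dA = E·4πr² = Q_enc/ε₀.
E = k|Q_enc|/r² = (8.99×10^9)(4.033e-7)/(0.142)² = 1.80e5 N/C.

|E| ≈ 1.80×10^5 V/m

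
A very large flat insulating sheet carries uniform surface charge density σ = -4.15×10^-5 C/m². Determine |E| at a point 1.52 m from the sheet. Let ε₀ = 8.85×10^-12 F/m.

The symmetry is planar: E is normal to the sheet and the same magnitude on both sides. Take a pillbox straddling the sheet with end-cap area A.
Flux Φ = 2EA and Q_enc = σA, so 2EA = σA/ε₀ ⇒ E = |σ|/(2ε₀), independent of distance.
E = |σ|/(2ε₀) = (4.15×10^-5)/(2·8.85×10^-12) = 2.34×10^6 N/C.

E = 2.34×10^6 N/C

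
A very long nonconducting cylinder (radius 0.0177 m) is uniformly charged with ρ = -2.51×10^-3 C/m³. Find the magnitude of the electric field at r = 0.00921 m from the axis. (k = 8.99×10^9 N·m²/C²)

By cylindrical symmetry E is radial; use a coaxial Gaussian cylinder of radius 0.00921 m and length L (r < R).
Charge inside radius r per length L is ρ·πr²·L, so λ_enc = ρπr² = -6.689e-7 C/m.
Applying ∮E·dA = Q_enc/ε₀ with the end caps contributing no flux:
E = 2k|λ_enc|/r = 2(8.99×10^9)(6.689×10^-7)/(0.00921) = 1.31×10^6 N/C.

|E| = 1.31×10^6 V/m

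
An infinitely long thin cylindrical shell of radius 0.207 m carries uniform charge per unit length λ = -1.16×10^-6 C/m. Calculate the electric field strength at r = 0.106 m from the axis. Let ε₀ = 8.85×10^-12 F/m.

Coaxial Gaussian cylinder, radius r = 0.106 m, length L (r < 0.207 m, inside the shell).
All the surface charge lies outside this cylinder: Q_enc = 0, hence E = 0.

E = 0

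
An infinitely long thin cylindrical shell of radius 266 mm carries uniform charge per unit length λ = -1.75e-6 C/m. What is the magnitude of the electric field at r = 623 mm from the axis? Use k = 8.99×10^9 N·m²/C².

Coaxial Gaussian cylinder, radius r = 623 mm, length L (r > 266 mm).
The full line charge is enclosed: λ_enc = -1.75×10^-6 C/m.
Since E is radial and uniform over the curved surface, Φ = E·2πrL = Q_enc/ε₀ = λ_enc L/ε₀.
E = 2k|λ_enc|/r = 2(8.99×10^9)(1.75×10^-6)/(0.623) = 5.05e4 N/C.

|E| = 5.05×10^4 V/m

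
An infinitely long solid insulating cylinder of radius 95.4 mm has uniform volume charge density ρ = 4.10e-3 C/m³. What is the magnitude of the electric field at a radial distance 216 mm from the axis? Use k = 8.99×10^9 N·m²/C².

Coaxial Gaussian cylinder, radius r = 216 mm, length L (r > 95.4 mm, full cross-section enclosed).
λ_enc = ρ·πR² = (4.10×10^-3)π(0.0954)² = 1.172e-4 C/m.
Gauss's law: E·2πrL = λ_enc L/ε₀.
E = 2k|λ_enc|/r = 2(8.99×10^9)(1.172×10^-4)/(0.216) = 9.76×10^6 N/C.

E = 9.76×10^6 V/m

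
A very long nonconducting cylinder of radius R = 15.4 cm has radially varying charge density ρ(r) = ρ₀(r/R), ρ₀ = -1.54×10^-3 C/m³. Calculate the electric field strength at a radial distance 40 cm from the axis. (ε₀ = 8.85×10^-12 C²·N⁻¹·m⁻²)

E ≈ 3.44e6 V/m

Take a coaxial cylindrical Gaussian surface of radius r = 40 cm and length L (r > R, full charge per length enclosed).
λ_enc = 2π ∫₀^R ρ₀(r'/R)^1 r' dr' = 2πρ₀R²/3 = -7.649e-5 C/m.
By Gauss's law (flux through the curved wall only), E·2πrL = λ_enc L/ε₀.
E = |λ_enc|/(2πε₀r) = (7.649e-5)/(2π·8.85×10^-12·0.4) = 3.44e6 N/C.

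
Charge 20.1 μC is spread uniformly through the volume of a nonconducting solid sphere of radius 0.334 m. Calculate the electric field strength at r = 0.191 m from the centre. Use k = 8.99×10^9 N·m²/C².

E ≈ 9.26×10^5 V/m

By spherical symmetry E is radial; choose a Gaussian sphere of radius r = 0.191 m (r < R).
Only the charge within r is enclosed: Q_enc = Q·(r/R)³ = (20.1 μC)·(0.191 m/0.334 m)³ = 3.759×10^-6 C.
By Gauss's law, ∮E·dA = E·4πr² = Q_enc/ε₀.
E = k|Q_enc|/r² = (8.99×10^9)(3.759×10^-6)/(0.191)² = 9.26e5 N/C.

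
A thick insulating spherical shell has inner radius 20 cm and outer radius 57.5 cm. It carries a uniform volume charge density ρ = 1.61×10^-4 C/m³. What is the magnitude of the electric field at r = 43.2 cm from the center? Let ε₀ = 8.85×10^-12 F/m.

By spherical symmetry E is radial; choose a Gaussian sphere of radius r = 43.2 cm (within the shell material, 20 cm < r < 57.5 cm).
Enclosed charge is the volume from a to r: Q_enc = (4π/3)ρ(r³ − a³) = 4.898×10^-5 C.
Since E is radial and uniform over the Gaussian sphere, Φ = E·4πr² = Q_enc/ε₀.
E = |Q_enc|/(4πε₀r²) = (4.898×10^-5)/(4π·8.85×10^-12·(0.432)²) = 2.36×10^6 N/C.

|E| = 2.36e6 N/C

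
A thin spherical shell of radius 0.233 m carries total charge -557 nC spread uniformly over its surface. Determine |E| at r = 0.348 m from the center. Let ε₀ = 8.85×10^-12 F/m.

E ≈ 4.14e4 N/C

Use a concentric Gaussian sphere at r = 0.348 m (r > 0.233 m).
The entire shell is enclosed: Q_enc = -5.57×10^-7 C.
Gauss's law: E·4πr² = Q_enc/ε₀.
E = |Q_enc|/(4πε₀r²) = (5.57×10^-7)/(4π·8.85×10^-12·(0.348)²) = 4.14×10^4 N/C.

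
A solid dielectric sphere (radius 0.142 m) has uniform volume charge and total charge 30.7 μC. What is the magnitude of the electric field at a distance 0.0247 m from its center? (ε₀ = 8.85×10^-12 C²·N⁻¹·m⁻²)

Take a concentric spherical Gaussian surface of radius r = 0.0247 m (r < R).
Only the charge within r is enclosed: Q_enc = Q·(r/R)³ = (30.7 μC)·(0.0247 m/0.142 m)³ = 1.616×10^-7 C.
Gauss's law: E·4πr² = Q_enc/ε₀.
E = |Q_enc|/(4πε₀r²) = (1.616×10^-7)/(4π·8.85×10^-12·(0.0247)²) = 2.38×10^6 N/C.

E = 2.38e6 V/m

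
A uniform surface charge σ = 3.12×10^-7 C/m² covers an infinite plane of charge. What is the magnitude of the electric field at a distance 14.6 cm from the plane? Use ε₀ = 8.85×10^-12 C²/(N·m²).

Choose a cylindrical pillbox piercing the sheet, end faces (area A) parallel to it.
Only the two end caps contribute flux: Φ = 2EA. With Q_enc = σA, Gauss's law gives E = |σ|/(2ε₀).
E = |σ|/(2ε₀) = (3.12×10^-7)/(2·8.85×10^-12) = 1.76×10^4 N/C.

|E| = 1.76×10^4 N/C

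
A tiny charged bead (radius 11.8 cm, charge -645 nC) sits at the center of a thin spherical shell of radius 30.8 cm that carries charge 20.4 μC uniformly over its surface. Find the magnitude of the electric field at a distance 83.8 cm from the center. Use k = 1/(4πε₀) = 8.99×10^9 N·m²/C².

|E| ≈ 2.53×10^5 N/C

Use a concentric Gaussian sphere at r = 83.8 cm (r > 30.8 cm, enclosing both).
Q_enc = (-645 nC) + (20.4 μC) = 1.975e-5 C.
Since E is radial and uniform over the Gaussian sphere, Φ = E·4πr² = Q_enc/ε₀.
E = k|Q_enc|/r² = (8.99×10^9)(1.975×10^-5)/(0.838)² = 2.53e5 N/C.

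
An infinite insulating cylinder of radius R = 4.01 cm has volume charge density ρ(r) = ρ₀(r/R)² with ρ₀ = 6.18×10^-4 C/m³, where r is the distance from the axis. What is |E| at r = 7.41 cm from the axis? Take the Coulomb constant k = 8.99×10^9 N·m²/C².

|E| = 3.79×10^5 V/m

Choose a coaxial cylinder of radius r = 7.41 cm (arbitrary length L) as the Gaussian surface (r > R, full charge per length enclosed).
λ_enc = 2π ∫₀^R ρ₀(r'/R)^2 r' dr' = 2πρ₀R²/4 = 1.561×10^-6 C/m.
By Gauss's law (flux through the curved wall only), E·2πrL = λ_enc L/ε₀.
E = 2k|λ_enc|/r = 2(8.99×10^9)(1.561×10^-6)/(0.0741) = 3.79×10^5 N/C.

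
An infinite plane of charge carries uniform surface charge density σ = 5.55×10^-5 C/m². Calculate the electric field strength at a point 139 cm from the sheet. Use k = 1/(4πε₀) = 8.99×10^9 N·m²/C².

E = 3.13e6 N/C

The symmetry is planar: E is normal to the sheet and the same magnitude on both sides. Take a pillbox straddling the sheet with end-cap area A.
Flux Φ = 2EA and Q_enc = σA, so 2EA = σA/ε₀ ⇒ E = |σ|/(2ε₀), independent of distance.
E = 2πk|σ| = 2π(8.99×10^9)(5.55×10^-5) = 3.13×10^6 N/C.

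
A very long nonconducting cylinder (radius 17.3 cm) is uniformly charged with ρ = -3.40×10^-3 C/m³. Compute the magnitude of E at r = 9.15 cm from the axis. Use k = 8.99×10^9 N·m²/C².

1.76×10^7 N/C

Take a coaxial cylindrical Gaussian surface of radius r = 9.15 cm and length L (r < R).
Charge inside radius r per length L is ρ·πr²·L, so λ_enc = ρπr² = -8.943×10^-5 C/m.
Since E is radial and uniform over the curved surface, Φ = E·2πrL = Q_enc/ε₀ = λ_enc L/ε₀.
E = 2k|λ_enc|/r = 2(8.99×10^9)(8.943×10^-5)/(0.0915) = 1.76e7 N/C.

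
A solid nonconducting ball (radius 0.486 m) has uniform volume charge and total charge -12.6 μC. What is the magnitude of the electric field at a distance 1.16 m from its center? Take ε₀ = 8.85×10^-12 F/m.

Symmetry ⇒ E = E(r) r̂. Gaussian sphere of radius r = 1.16 m (r > R, so the entire charge is enclosed).
Q_enc = -12.6 μC = -1.26e-5 C.
Gauss's law: E·4πr² = Q_enc/ε₀.
E = |Q_enc|/(4πε₀r²) = (1.26×10^-5)/(4π·8.85×10^-12·(1.16)²) = 8.42e4 N/C.

|E| ≈ 8.42×10^4 V/m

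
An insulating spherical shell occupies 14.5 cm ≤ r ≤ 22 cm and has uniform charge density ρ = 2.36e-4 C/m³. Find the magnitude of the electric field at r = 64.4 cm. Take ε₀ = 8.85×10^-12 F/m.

Take a concentric spherical Gaussian surface of radius r = 64.4 cm (r > 22 cm, enclosing the whole shell).
Q_enc = ρ·(4π/3)(b³ − a³) = (2.36e-4)·(4π/3)·((0.22)³ − (0.145)³) = 7.512×10^-6 C.
Gauss's law: E·4πr² = Q_enc/ε₀.
E = |Q_enc|/(4πε₀r²) = (7.512e-6)/(4π·8.85×10^-12·(0.644)²) = 1.63×10^5 N/C.

|E| ≈ 1.63×10^5 N/C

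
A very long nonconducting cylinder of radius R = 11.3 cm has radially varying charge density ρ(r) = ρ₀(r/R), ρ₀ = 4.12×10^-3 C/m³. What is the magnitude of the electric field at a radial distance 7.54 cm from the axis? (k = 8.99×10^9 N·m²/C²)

Choose a coaxial cylinder of radius r = 7.54 cm (arbitrary length L) as the Gaussian surface (r < R).
Integrating ρ over the cross-section to radius r: λ_enc = (2πρ₀/R) ∫₀^r r'^2 dr' = 2πρ₀ r^3/(3·R) = 3.273×10^-5 C/m.
Since E is radial and uniform over the curved surface, Φ = E·2πrL = Q_enc/ε₀ = λ_enc L/ε₀.
E = 2k|λ_enc|/r = 2(8.99×10^9)(3.273×10^-5)/(0.0754) = 7.81×10^6 N/C.

|E| ≈ 7.81×10^6 N/C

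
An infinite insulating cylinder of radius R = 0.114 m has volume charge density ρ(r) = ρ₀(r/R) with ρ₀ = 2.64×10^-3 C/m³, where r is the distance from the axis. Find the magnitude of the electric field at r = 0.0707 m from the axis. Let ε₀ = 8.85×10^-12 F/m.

Choose a coaxial cylinder of radius r = 0.0707 m (arbitrary length L) as the Gaussian surface (r < R).
Integrating ρ over the cross-section to radius r: λ_enc = (2πρ₀/R) ∫₀^r r'^2 dr' = 2πρ₀ r^3/(3·R) = 1.714e-5 C/m.
By Gauss's law (flux through the curved wall only), E·2πrL = λ_enc L/ε₀.
E = |λ_enc|/(2πε₀r) = (1.714×10^-5)/(2π·8.85×10^-12·0.0707) = 4.36×10^6 N/C.

E = 4.36×10^6 V/m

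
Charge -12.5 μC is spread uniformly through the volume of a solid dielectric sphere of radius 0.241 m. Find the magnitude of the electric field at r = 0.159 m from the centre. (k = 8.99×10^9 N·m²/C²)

|E| ≈ 1.28×10^6 N/C

Use a concentric Gaussian sphere at r = 0.159 m (r < R).
For a uniform sphere the enclosed fraction is (r/R)³, so Q_enc = (-12.5 μC)(0.159/0.241)³ = -3.59e-6 C.
Gauss's law: E·4πr² = Q_enc/ε₀.
E = k|Q_enc|/r² = (8.99×10^9)(3.59×10^-6)/(0.159)² = 1.28×10^6 N/C.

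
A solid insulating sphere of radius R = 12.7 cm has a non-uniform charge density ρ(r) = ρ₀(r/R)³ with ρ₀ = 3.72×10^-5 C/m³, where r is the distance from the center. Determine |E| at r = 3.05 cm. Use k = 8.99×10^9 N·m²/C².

E ≈ 296 N/C

Use a concentric Gaussian sphere at r = 3.05 cm (r < R).
Integrate the density: Q_enc = 4π ∫₀^r ρ₀(r'/R)^3 r'² dr' = 4πρ₀ r^6/(6·R³) = 3.062e-11 C.
Since E is radial and uniform over the Gaussian sphere, Φ = E·4πr² = Q_enc/ε₀.
E = k|Q_enc|/r² = (8.99×10^9)(3.062×10^-11)/(0.0305)² = 296 N/C.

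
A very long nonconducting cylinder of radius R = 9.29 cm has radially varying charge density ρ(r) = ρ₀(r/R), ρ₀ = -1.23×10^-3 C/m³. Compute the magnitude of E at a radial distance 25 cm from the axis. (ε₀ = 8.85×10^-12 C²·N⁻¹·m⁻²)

By cylindrical symmetry E is radial; use a coaxial Gaussian cylinder of radius 25 cm and length L (r > R, full charge per length enclosed).
λ_enc = 2π ∫₀^R ρ₀(r'/R)^1 r' dr' = 2πρ₀R²/3 = -2.223×10^-5 C/m.
By Gauss's law (flux through the curved wall only), E·2πrL = λ_enc L/ε₀.
E = |λ_enc|/(2πε₀r) = (2.223×10^-5)/(2π·8.85×10^-12·0.25) = 1.60×10^6 N/C.

|E| = 1.60e6 N/C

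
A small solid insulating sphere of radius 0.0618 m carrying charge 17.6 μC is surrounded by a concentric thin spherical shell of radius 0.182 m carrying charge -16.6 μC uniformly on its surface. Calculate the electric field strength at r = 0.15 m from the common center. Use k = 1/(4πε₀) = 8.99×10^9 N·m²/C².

|E| ≈ 7.03×10^6 N/C

By spherical symmetry E is radial; choose a Gaussian sphere of radius r = 0.15 m (between the bodies, 0.0618 m < r < 0.182 m).
The shell at 0.182 m lies outside the Gaussian surface, so Q_enc = 17.6 μC = 1.76e-5 C.
Applying ∮E·dA = Q_enc/ε₀ with Φ = E(4πr²):
E = k|Q_enc|/r² = (8.99×10^9)(1.76×10^-5)/(0.15)² = 7.03×10^6 N/C.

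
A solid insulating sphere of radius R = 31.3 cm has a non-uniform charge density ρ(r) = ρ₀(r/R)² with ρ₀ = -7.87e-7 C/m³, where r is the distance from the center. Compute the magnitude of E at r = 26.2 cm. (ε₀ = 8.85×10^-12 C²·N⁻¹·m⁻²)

E = 3.26×10^3 N/C

Take a concentric spherical Gaussian surface of radius r = 26.2 cm (r < R).
Q_enc = ∫₀^r ρ(r')·4πr'² dr' = (4πρ₀/R²) ∫₀^r r'^4 dr' = 4πρ₀ r^5/(5·R²) = -2.492×10^-8 C.
By Gauss's law, ∮E·dA = E·4πr² = Q_enc/ε₀.
E = |Q_enc|/(4πε₀r²) = (2.492×10^-8)/(4π·8.85×10^-12·(0.262)²) = 3.26e3 N/C.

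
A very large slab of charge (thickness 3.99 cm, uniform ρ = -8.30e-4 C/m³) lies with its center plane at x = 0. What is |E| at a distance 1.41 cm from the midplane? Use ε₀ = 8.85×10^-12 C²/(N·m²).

By symmetry E is perpendicular to the slab. A Gaussian pillbox from −1.41 cm to +1.41 cm (face area A) lies entirely within the slab.
Q_enc = ρ·(2x)·A and flux = 2EA, so 2EA = 2ρxA/ε₀ ⇒ E = |ρ|x/ε₀.
E = (8.30e-4)(0.0141)/(8.85×10^-12) = 1.32e6 N/C.

E ≈ 1.32×10^6 N/C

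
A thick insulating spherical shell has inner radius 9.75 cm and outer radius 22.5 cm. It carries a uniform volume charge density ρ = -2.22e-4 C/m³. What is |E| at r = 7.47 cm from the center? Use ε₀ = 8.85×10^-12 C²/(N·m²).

E = 0

By spherical symmetry E is radial; choose a Gaussian sphere of radius r = 7.47 cm (r < 9.75 cm, inside the empty cavity).
No charge is enclosed, so by Gauss's law E·4πr² = 0 ⇒ E = 0.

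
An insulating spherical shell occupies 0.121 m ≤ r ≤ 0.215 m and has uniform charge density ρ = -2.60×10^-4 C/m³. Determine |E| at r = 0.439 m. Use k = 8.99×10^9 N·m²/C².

By spherical symmetry E is radial; choose a Gaussian sphere of radius r = 0.439 m (r > 0.215 m, enclosing the whole shell).
Q_enc = ρ·(4π/3)(b³ − a³) = (-2.60×10^-4)·(4π/3)·((0.215)³ − (0.121)³) = -8.894×10^-6 C.
Since E is radial and uniform over the Gaussian sphere, Φ = E·4πr² = Q_enc/ε₀.
E = k|Q_enc|/r² = (8.99×10^9)(8.894×10^-6)/(0.439)² = 4.15e5 N/C.

|E| = 4.15×10^5 V/m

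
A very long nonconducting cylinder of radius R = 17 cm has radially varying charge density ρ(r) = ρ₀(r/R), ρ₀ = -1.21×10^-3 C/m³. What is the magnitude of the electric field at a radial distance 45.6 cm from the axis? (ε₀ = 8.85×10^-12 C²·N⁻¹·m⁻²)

Coaxial Gaussian cylinder, radius r = 45.6 cm, length L (r > R, full charge per length enclosed).
λ_enc = 2π ∫₀^R ρ₀(r'/R)^1 r' dr' = 2πρ₀R²/3 = -7.324×10^-5 C/m.
By Gauss's law (flux through the curved wall only), E·2πrL = λ_enc L/ε₀.
E = |λ_enc|/(2πε₀r) = (7.324×10^-5)/(2π·8.85×10^-12·0.456) = 2.89e6 N/C.

E ≈ 2.89e6 V/m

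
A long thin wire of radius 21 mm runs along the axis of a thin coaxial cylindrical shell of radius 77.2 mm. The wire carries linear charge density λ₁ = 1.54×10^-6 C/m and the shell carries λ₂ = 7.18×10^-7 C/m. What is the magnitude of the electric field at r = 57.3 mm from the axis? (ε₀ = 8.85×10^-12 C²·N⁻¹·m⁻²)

4.83×10^5 V/m

Choose a coaxial cylinder of radius r = 57.3 mm (arbitrary length L) as the Gaussian surface (between the conductors, 21 mm < r < 77.2 mm).
Only the inner wire is enclosed; the outer shell contributes nothing inside itself. λ_enc = λ₁ = 1.54e-6 C/m.
Since E is radial and uniform over the curved surface, Φ = E·2πrL = Q_enc/ε₀ = λ_enc L/ε₀.
E = |λ_enc|/(2πε₀r) = (1.54×10^-6)/(2π·8.85×10^-12·0.0573) = 4.83×10^5 N/C.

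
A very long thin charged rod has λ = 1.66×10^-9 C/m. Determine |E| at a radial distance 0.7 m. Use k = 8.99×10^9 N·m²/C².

E ≈ 42.6 V/m

Choose a coaxial cylinder of radius r = 0.7 m (arbitrary length L) as the Gaussian surface.
Q_enc = λL, so λ_enc = 1.66×10^-9 C/m.
Applying ∮E·dA = Q_enc/ε₀ with the end caps contributing no flux:
E = 2k|λ_enc|/r = 2(8.99×10^9)(1.66×10^-9)/(0.7) = 42.6 N/C.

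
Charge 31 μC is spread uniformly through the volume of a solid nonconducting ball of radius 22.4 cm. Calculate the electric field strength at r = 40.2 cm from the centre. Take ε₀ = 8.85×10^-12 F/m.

|E| ≈ 1.72×10^6 N/C

Take a concentric spherical Gaussian surface of radius r = 40.2 cm (r > R, so the entire charge is enclosed).
Q_enc = 31 μC = 3.10×10^-5 C.
Applying ∮E·dA = Q_enc/ε₀ with Φ = E(4πr²):
E = |Q_enc|/(4πε₀r²) = (3.10×10^-5)/(4π·8.85×10^-12·(0.402)²) = 1.72×10^6 N/C.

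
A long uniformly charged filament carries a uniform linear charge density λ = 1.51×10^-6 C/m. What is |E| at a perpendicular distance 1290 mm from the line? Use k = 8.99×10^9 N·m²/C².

Coaxial Gaussian cylinder, radius r = 1290 mm, length L.
Q_enc = λL, so λ_enc = 1.51×10^-6 C/m.
Applying ∮E·dA = Q_enc/ε₀ with the end caps contributing no flux:
E = 2k|λ_enc|/r = 2(8.99×10^9)(1.51×10^-6)/(1.29) = 2.10×10^4 N/C.

E ≈ 2.10×10^4 N/C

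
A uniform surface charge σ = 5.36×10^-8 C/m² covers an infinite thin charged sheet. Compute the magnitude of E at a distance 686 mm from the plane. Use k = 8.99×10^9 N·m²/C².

E = 3.03e3 N/C

The symmetry is planar: E is normal to the sheet and the same magnitude on both sides. Take a pillbox straddling the sheet with end-cap area A.
Flux Φ = 2EA and Q_enc = σA, so 2EA = σA/ε₀ ⇒ E = |σ|/(2ε₀), independent of distance.
E = 2πk|σ| = 2π(8.99×10^9)(5.36×10^-8) = 3.03×10^3 N/C.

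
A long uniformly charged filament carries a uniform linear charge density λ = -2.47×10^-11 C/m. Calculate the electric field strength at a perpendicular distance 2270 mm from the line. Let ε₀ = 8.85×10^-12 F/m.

Take a coaxial cylindrical Gaussian surface of radius r = 2270 mm and length L.
Q_enc = λL, so λ_enc = -2.47×10^-11 C/m.
Gauss's law: E·2πrL = λ_enc L/ε₀.
E = |λ_enc|/(2πε₀r) = (2.47×10^-11)/(2π·8.85×10^-12·2.27) = 0.196 N/C.

|E| ≈ 0.196 N/C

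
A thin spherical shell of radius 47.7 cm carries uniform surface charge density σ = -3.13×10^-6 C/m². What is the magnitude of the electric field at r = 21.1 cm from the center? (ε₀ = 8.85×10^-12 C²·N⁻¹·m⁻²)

E = 0

Use a concentric Gaussian sphere at r = 21.1 cm (inside the shell, r < 47.7 cm).
All the charge is outside the Gaussian surface: Q_enc = 0, hence E = 0 everywhere inside the shell.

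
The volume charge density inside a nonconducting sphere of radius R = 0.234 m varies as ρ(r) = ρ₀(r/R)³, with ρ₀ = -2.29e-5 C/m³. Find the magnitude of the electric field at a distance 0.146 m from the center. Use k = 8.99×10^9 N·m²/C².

E ≈ 1.53×10^4 N/C

Symmetry ⇒ E = E(r) r̂. Gaussian sphere of radius r = 0.146 m (r < R).
Integrate the density: Q_enc = 4π ∫₀^r ρ₀(r'/R)^3 r'² dr' = 4πρ₀ r^6/(6·R³) = -3.625e-8 C.
Since E is radial and uniform over the Gaussian sphere, Φ = E·4πr² = Q_enc/ε₀.
E = k|Q_enc|/r² = (8.99×10^9)(3.625×10^-8)/(0.146)² = 1.53×10^4 N/C.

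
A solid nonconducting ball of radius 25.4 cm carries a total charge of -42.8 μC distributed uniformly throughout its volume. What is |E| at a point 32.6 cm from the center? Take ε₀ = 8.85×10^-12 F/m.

|E| = 3.62e6 N/C

Use a concentric Gaussian sphere at r = 32.6 cm (r > R, so the entire charge is enclosed).
Q_enc = -42.8 μC = -4.28e-5 C.
By Gauss's law, ∮E·dA = E·4πr² = Q_enc/ε₀.
E = |Q_enc|/(4πε₀r²) = (4.28×10^-5)/(4π·8.85×10^-12·(0.326)²) = 3.62e6 N/C.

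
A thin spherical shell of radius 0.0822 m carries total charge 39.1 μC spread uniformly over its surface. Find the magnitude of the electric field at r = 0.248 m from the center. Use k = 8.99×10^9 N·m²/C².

5.72×10^6 N/C

Use a concentric Gaussian sphere at r = 0.248 m (r > 0.0822 m).
The entire shell is enclosed: Q_enc = 3.91×10^-5 C.
Applying ∮E·dA = Q_enc/ε₀ with Φ = E(4πr²):
E = k|Q_enc|/r² = (8.99×10^9)(3.91×10^-5)/(0.248)² = 5.72×10^6 N/C.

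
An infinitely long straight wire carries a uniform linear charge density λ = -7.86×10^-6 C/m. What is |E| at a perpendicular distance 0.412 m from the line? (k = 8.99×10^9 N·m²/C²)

By cylindrical symmetry E is radial; use a coaxial Gaussian cylinder of radius 0.412 m and length L.
Q_enc = λL, so λ_enc = -7.86×10^-6 C/m.
By Gauss's law (flux through the curved wall only), E·2πrL = λ_enc L/ε₀.
E = 2k|λ_enc|/r = 2(8.99×10^9)(7.86×10^-6)/(0.412) = 3.43×10^5 N/C.

|E| = 3.43×10^5 N/C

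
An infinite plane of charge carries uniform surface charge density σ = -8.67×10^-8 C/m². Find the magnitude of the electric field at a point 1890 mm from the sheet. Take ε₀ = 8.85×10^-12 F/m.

Choose a cylindrical pillbox piercing the sheet, end faces (area A) parallel to it.
Only the two end caps contribute flux: Φ = 2EA. With Q_enc = σA, Gauss's law gives E = |σ|/(2ε₀).
E = |σ|/(2ε₀) = (8.67×10^-8)/(2·8.85×10^-12) = 4.90e3 N/C.

E ≈ 4.90e3 V/m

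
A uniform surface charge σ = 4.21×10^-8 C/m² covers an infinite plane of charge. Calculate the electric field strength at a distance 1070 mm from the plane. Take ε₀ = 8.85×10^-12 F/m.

Choose a cylindrical pillbox piercing the sheet, end faces (area A) parallel to it.
Only the two end caps contribute flux: Φ = 2EA. With Q_enc = σA, Gauss's law gives E = |σ|/(2ε₀).
E = |σ|/(2ε₀) = (4.21×10^-8)/(2·8.85×10^-12) = 2.38e3 N/C.

E = 2.38×10^3 N/C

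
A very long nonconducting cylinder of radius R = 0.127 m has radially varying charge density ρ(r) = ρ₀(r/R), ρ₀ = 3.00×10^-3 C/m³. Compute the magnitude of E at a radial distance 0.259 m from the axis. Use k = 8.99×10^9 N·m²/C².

7.04×10^6 V/m

Choose a coaxial cylinder of radius r = 0.259 m (arbitrary length L) as the Gaussian surface (r > R, full charge per length enclosed).
λ_enc = 2π ∫₀^R ρ₀(r'/R)^1 r' dr' = 2πρ₀R²/3 = 1.013e-4 C/m.
Gauss's law: E·2πrL = λ_enc L/ε₀.
E = 2k|λ_enc|/r = 2(8.99×10^9)(1.013×10^-4)/(0.259) = 7.04e6 N/C.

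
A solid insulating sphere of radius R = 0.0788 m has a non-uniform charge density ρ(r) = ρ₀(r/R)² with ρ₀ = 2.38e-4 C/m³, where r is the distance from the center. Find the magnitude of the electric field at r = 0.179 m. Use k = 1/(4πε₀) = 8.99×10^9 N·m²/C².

8.21×10^4 N/C

By spherical symmetry E is radial; choose a Gaussian sphere of radius r = 0.179 m (r > R, all charge enclosed).
Q_enc = 4π ∫₀^R ρ₀(r'/R)^2 r'² dr' = 4πρ₀R³/5 = 2.927e-7 C.
Since E is radial and uniform over the Gaussian sphere, Φ = E·4πr² = Q_enc/ε₀.
E = k|Q_enc|/r² = (8.99×10^9)(2.927×10^-7)/(0.179)² = 8.21×10^4 N/C.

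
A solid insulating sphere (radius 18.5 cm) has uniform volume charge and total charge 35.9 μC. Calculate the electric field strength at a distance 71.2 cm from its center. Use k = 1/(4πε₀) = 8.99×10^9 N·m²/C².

Use a concentric Gaussian sphere at r = 71.2 cm (r > R, so the entire charge is enclosed).
Q_enc = 35.9 μC = 3.59×10^-5 C.
Applying ∮E·dA = Q_enc/ε₀ with Φ = E(4πr²):
E = k|Q_enc|/r² = (8.99×10^9)(3.59e-5)/(0.712)² = 6.37e5 N/C.

E ≈ 6.37×10^5 V/m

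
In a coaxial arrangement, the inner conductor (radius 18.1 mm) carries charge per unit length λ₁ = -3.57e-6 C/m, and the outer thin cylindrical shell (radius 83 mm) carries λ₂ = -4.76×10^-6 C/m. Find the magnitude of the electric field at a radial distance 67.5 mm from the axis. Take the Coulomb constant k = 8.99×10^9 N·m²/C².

Choose a coaxial cylinder of radius r = 67.5 mm (arbitrary length L) as the Gaussian surface (between the conductors, 18.1 mm < r < 83 mm).
Only the inner wire is enclosed; the outer shell contributes nothing inside itself. λ_enc = λ₁ = -3.57×10^-6 C/m.
Applying ∮E·dA = Q_enc/ε₀ with the end caps contributing no flux:
E = 2k|λ_enc|/r = 2(8.99×10^9)(3.57e-6)/(0.0675) = 9.51e5 N/C.

|E| ≈ 9.51×10^5 N/C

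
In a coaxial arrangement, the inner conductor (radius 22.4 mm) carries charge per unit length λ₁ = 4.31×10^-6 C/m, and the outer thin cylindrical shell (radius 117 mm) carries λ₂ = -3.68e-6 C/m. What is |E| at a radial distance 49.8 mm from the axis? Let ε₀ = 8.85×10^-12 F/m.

Take a coaxial cylindrical Gaussian surface of radius r = 49.8 mm and length L (between the conductors, 22.4 mm < r < 117 mm).
The shell at 117 mm lies outside the Gaussian surface, so λ_enc = λ₁ = 4.31e-6 C/m.
Applying ∮E·dA = Q_enc/ε₀ with the end caps contributing no flux:
E = |λ_enc|/(2πε₀r) = (4.31e-6)/(2π·8.85×10^-12·0.0498) = 1.56×10^6 N/C.

|E| ≈ 1.56×10^6 V/m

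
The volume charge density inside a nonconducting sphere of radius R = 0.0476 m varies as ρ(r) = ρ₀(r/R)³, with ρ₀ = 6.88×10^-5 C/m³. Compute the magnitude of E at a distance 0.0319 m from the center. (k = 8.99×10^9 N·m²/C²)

E = 1.24e4 N/C

Use a concentric Gaussian sphere at r = 0.0319 m (r < R).
Integrate the density: Q_enc = 4π ∫₀^r ρ₀(r'/R)^3 r'² dr' = 4πρ₀ r^6/(6·R³) = 1.408×10^-9 C.
By Gauss's law, ∮E·dA = E·4πr² = Q_enc/ε₀.
E = k|Q_enc|/r² = (8.99×10^9)(1.408×10^-9)/(0.0319)² = 1.24×10^4 N/C.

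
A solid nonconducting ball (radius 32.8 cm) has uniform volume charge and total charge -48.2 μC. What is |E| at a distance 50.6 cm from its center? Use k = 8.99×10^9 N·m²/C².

Take a concentric spherical Gaussian surface of radius r = 50.6 cm (r > R, so the entire charge is enclosed).
Q_enc = -48.2 μC = -4.82×10^-5 C.
Since E is radial and uniform over the Gaussian sphere, Φ = E·4πr² = Q_enc/ε₀.
E = k|Q_enc|/r² = (8.99×10^9)(4.82e-5)/(0.506)² = 1.69×10^6 N/C.

E = 1.69e6 V/m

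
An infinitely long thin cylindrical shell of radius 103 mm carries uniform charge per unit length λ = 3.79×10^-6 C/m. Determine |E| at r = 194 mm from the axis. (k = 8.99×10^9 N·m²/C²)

3.51×10^5 V/m

Coaxial Gaussian cylinder, radius r = 194 mm, length L (r > 103 mm).
The full line charge is enclosed: λ_enc = 3.79e-6 C/m.
By Gauss's law (flux through the curved wall only), E·2πrL = λ_enc L/ε₀.
E = 2k|λ_enc|/r = 2(8.99×10^9)(3.79e-6)/(0.194) = 3.51×10^5 N/C.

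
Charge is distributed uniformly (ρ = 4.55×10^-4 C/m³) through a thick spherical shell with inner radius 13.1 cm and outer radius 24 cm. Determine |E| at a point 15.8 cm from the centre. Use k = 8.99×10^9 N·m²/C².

Symmetry ⇒ E = E(r) r̂. Gaussian sphere of radius r = 15.8 cm (within the shell material, 13.1 cm < r < 24 cm).
Enclosed charge is the volume from a to r: Q_enc = (4π/3)ρ(r³ − a³) = 3.233×10^-6 C.
Since E is radial and uniform over the Gaussian sphere, Φ = E·4πr² = Q_enc/ε₀.
E = k|Q_enc|/r² = (8.99×10^9)(3.233e-6)/(0.158)² = 1.16e6 N/C.

|E| = 1.16×10^6 N/C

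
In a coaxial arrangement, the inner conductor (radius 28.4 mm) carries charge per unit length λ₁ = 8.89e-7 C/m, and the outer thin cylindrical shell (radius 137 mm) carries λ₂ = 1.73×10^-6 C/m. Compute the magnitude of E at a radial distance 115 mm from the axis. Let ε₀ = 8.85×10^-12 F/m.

Coaxial Gaussian cylinder, radius r = 115 mm, length L (between the conductors, 28.4 mm < r < 137 mm).
The shell at 137 mm lies outside the Gaussian surface, so λ_enc = λ₁ = 8.89×10^-7 C/m.
Applying ∮E·dA = Q_enc/ε₀ with the end caps contributing no flux:
E = |λ_enc|/(2πε₀r) = (8.89e-7)/(2π·8.85×10^-12·0.115) = 1.39×10^5 N/C.

|E| = 1.39×10^5 N/C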